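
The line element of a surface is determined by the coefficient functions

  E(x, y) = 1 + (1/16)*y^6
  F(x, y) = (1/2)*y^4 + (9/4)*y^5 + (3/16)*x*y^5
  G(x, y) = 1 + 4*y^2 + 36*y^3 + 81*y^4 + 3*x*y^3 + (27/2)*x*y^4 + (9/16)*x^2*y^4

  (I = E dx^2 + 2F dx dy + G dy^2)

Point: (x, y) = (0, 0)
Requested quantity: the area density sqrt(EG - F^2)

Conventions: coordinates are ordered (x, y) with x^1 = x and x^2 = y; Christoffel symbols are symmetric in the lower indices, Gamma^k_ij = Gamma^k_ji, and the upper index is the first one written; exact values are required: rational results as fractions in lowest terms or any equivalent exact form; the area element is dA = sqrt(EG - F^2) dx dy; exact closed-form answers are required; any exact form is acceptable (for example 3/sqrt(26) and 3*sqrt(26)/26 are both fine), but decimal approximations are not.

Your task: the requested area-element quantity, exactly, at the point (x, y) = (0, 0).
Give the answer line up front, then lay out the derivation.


Answer: sqrt(EG - F^2) = 1

E = 1, F = 0, G = 1; EG - F^2 = 1


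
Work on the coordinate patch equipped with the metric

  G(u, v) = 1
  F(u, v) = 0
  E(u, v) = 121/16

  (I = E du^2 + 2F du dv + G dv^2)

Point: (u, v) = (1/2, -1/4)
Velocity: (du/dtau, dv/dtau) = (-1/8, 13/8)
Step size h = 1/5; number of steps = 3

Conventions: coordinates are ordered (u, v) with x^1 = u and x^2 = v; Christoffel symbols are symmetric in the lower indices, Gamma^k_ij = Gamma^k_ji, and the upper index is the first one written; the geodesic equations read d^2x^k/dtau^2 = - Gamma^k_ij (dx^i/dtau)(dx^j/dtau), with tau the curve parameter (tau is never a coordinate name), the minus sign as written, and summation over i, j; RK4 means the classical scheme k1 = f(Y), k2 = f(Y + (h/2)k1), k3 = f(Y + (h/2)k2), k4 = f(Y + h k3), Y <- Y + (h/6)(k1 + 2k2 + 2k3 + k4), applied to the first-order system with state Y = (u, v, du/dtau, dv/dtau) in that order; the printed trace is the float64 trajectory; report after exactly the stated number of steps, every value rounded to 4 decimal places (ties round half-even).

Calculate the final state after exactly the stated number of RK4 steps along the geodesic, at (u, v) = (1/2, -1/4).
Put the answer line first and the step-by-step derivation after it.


Answer: u = 0.4250, v = 0.7250, du/dtau = -0.1250, dv/dtau = 1.6250

f(Y) = (du/dtau, dv/dtau, -Gamma^u_ij Y'^i Y'^j, -Gamma^v_ij Y'^i Y'^j) with the Gammas evaluated at the stage position; h = 0.200000; intermediate values shown to 6 dp
step 0: u = 0.5000, v = -0.2500, du/dtau = -0.1250, dv/dtau = 1.6250
step 1:
  k1: at (u, v) = (0.500000, -0.250000), (du/dtau, dv/dtau) = (-0.125000, 1.625000); Gamma_uuu = 0.000000, Gamma_uuv = 0.000000, Gamma_uvv = 0.000000, Gamma_vuu = 0.000000, Gamma_vuv = 0.000000, Gamma_vvv = 0.000000; k1 = (-0.125000, 1.625000, 0.000000, 0.000000)
  k2: at (u, v) = (0.487500, -0.087500), (du/dtau, dv/dtau) = (-0.125000, 1.625000); Gamma_uuu = 0.000000, Gamma_uuv = 0.000000, Gamma_uvv = 0.000000, Gamma_vuu = 0.000000, Gamma_vuv = 0.000000, Gamma_vvv = 0.000000; k2 = (-0.125000, 1.625000, 0.000000, 0.000000)
  k3: at (u, v) = (0.487500, -0.087500), (du/dtau, dv/dtau) = (-0.125000, 1.625000); Gamma_uuu = 0.000000, Gamma_uuv = 0.000000, Gamma_uvv = 0.000000, Gamma_vuu = 0.000000, Gamma_vuv = 0.000000, Gamma_vvv = 0.000000; k3 = (-0.125000, 1.625000, 0.000000, 0.000000)
  k4: at (u, v) = (0.475000, 0.075000), (du/dtau, dv/dtau) = (-0.125000, 1.625000); Gamma_uuu = 0.000000, Gamma_uuv = 0.000000, Gamma_uvv = 0.000000, Gamma_vuu = 0.000000, Gamma_vuv = 0.000000, Gamma_vvv = 0.000000; k4 = (-0.125000, 1.625000, 0.000000, 0.000000)
  Y <- Y + (h/6)(k1 + 2k2 + 2k3 + k4): u = 0.4750, v = 0.0750, du/dtau = -0.1250, dv/dtau = 1.6250
step 2:
  k1: at (u, v) = (0.475000, 0.075000), (du/dtau, dv/dtau) = (-0.125000, 1.625000); Gamma_uuu = 0.000000, Gamma_uuv = 0.000000, Gamma_uvv = 0.000000, Gamma_vuu = 0.000000, Gamma_vuv = 0.000000, Gamma_vvv = 0.000000; k1 = (-0.125000, 1.625000, 0.000000, 0.000000)
  k2: at (u, v) = (0.462500, 0.237500), (du/dtau, dv/dtau) = (-0.125000, 1.625000); Gamma_uuu = 0.000000, Gamma_uuv = 0.000000, Gamma_uvv = 0.000000, Gamma_vuu = 0.000000, Gamma_vuv = 0.000000, Gamma_vvv = 0.000000; k2 = (-0.125000, 1.625000, 0.000000, 0.000000)
  k3: at (u, v) = (0.462500, 0.237500), (du/dtau, dv/dtau) = (-0.125000, 1.625000); Gamma_uuu = 0.000000, Gamma_uuv = 0.000000, Gamma_uvv = 0.000000, Gamma_vuu = 0.000000, Gamma_vuv = 0.000000, Gamma_vvv = 0.000000; k3 = (-0.125000, 1.625000, 0.000000, 0.000000)
  k4: at (u, v) = (0.450000, 0.400000), (du/dtau, dv/dtau) = (-0.125000, 1.625000); Gamma_uuu = 0.000000, Gamma_uuv = 0.000000, Gamma_uvv = 0.000000, Gamma_vuu = 0.000000, Gamma_vuv = 0.000000, Gamma_vvv = 0.000000; k4 = (-0.125000, 1.625000, 0.000000, 0.000000)
  Y <- Y + (h/6)(k1 + 2k2 + 2k3 + k4): u = 0.4500, v = 0.4000, du/dtau = -0.1250, dv/dtau = 1.6250
step 3:
  k1: at (u, v) = (0.450000, 0.400000), (du/dtau, dv/dtau) = (-0.125000, 1.625000); Gamma_uuu = 0.000000, Gamma_uuv = 0.000000, Gamma_uvv = 0.000000, Gamma_vuu = 0.000000, Gamma_vuv = 0.000000, Gamma_vvv = 0.000000; k1 = (-0.125000, 1.625000, 0.000000, 0.000000)
  k2: at (u, v) = (0.437500, 0.562500), (du/dtau, dv/dtau) = (-0.125000, 1.625000); Gamma_uuu = 0.000000, Gamma_uuv = 0.000000, Gamma_uvv = 0.000000, Gamma_vuu = 0.000000, Gamma_vuv = 0.000000, Gamma_vvv = 0.000000; k2 = (-0.125000, 1.625000, 0.000000, 0.000000)
  k3: at (u, v) = (0.437500, 0.562500), (du/dtau, dv/dtau) = (-0.125000, 1.625000); Gamma_uuu = 0.000000, Gamma_uuv = 0.000000, Gamma_uvv = 0.000000, Gamma_vuu = 0.000000, Gamma_vuv = 0.000000, Gamma_vvv = 0.000000; k3 = (-0.125000, 1.625000, 0.000000, 0.000000)
  k4: at (u, v) = (0.425000, 0.725000), (du/dtau, dv/dtau) = (-0.125000, 1.625000); Gamma_uuu = 0.000000, Gamma_uuv = 0.000000, Gamma_uvv = 0.000000, Gamma_vuu = 0.000000, Gamma_vuv = 0.000000, Gamma_vvv = 0.000000; k4 = (-0.125000, 1.625000, 0.000000, 0.000000)
  Y <- Y + (h/6)(k1 + 2k2 + 2k3 + k4): u = 0.4250, v = 0.7250, du/dtau = -0.1250, dv/dtau = 1.6250


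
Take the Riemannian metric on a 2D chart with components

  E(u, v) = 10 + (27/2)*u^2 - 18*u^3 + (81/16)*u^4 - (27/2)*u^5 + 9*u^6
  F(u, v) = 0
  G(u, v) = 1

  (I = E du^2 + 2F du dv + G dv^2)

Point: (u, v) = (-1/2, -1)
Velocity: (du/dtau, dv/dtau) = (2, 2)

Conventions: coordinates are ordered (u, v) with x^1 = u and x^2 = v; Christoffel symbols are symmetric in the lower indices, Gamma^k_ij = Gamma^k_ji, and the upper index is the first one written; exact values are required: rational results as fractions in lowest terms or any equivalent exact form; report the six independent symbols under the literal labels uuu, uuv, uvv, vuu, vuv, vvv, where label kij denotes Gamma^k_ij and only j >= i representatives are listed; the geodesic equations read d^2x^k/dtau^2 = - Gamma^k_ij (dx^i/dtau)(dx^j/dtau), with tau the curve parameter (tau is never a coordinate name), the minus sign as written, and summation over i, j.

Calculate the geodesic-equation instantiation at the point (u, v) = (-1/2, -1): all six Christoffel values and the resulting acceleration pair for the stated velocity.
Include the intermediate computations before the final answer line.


E = 4225/256, F = 0, G = 1 at the point
E_u = -567/16, E_v = 0, F_u = 0, F_v = 0, G_u = 0, G_v = 0
EG - F^2 = 4225/256;  g^inv = (256/4225) * [[1, 0], [0, 4225/256]]
first-kind symbols [ij,l] = (1/2)(d_i g_jl + d_j g_il - d_l g_ij): [uu,u] = E_u/2 = -567/32, [uu,v] = F_u - E_v/2 = 0, [uv,u] = E_v/2 = 0, [uv,v] = G_u/2 = 0, [vv,u] = F_v - G_u/2 = 0, [vv,v] = G_v/2 = 0
Gamma^u_ij = (G*[ij,u] - F*[ij,v])/(EG - F^2), Gamma^v_ij = (E*[ij,v] - F*[ij,u])/(EG - F^2)
Gamma_uuu = -4536/4225, Gamma_uuv = 0, Gamma_uvv = 0, Gamma_vuu = 0, Gamma_vuv = 0, Gamma_vvv = 0
d^2u/dtau^2 = -(Gamma_uuu*(2)^2 + 2*Gamma_uuv*(2)*(2) + Gamma_uvv*(2)^2) = 18144/4225
d^2v/dtau^2 = -(Gamma_vuu*(2)^2 + 2*Gamma_vuv*(2)*(2) + Gamma_vvv*(2)^2) = 0

Answer: Gamma_uuu = -4536/4225, Gamma_uuv = 0, Gamma_uvv = 0, Gamma_vuu = 0, Gamma_vuv = 0, Gamma_vvv = 0; accelerations (d^2u/dtau^2, d^2v/dtau^2) = (18144/4225, 0)


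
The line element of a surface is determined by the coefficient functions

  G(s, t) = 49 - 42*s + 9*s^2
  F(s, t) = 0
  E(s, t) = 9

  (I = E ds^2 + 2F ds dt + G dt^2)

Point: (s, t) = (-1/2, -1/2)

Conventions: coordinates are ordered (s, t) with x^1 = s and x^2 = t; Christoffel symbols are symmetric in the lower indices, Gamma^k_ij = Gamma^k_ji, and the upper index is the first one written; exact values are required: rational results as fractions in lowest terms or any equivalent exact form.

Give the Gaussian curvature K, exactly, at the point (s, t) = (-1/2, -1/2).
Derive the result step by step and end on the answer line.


E = 9, F = 0, G = 289/4, EG - F^2 = 2601/4 at the point
E_s = 0, E_t = 0, F_s = 0, F_t = 0, G_s = -51, G_t = 0
E_tt = 0, F_st = 0, G_ss = 18
The intrinsic route: Brioschi's K = (det M1 - det M2)/(EG - F^2)^2.
M1 = [[-E_tt/2 + F_st - G_ss/2, E_s/2, F_s - E_t/2], [F_t - G_s/2, E, F], [G_t/2, F, G]] = [[-9, 0, 0], [51/2, 9, 0], [0, 0, 289/4]]; det M1 = -23409/4
M2 = [[0, E_t/2, G_s/2], [E_t/2, E, F], [G_s/2, F, G]] = [[0, 0, -51/2], [0, 9, 0], [-51/2, 0, 289/4]]; det M2 = -23409/4
det M1 - det M2 = 0; K = 0 / (2601/4)^2 = 0

Answer: K = 0


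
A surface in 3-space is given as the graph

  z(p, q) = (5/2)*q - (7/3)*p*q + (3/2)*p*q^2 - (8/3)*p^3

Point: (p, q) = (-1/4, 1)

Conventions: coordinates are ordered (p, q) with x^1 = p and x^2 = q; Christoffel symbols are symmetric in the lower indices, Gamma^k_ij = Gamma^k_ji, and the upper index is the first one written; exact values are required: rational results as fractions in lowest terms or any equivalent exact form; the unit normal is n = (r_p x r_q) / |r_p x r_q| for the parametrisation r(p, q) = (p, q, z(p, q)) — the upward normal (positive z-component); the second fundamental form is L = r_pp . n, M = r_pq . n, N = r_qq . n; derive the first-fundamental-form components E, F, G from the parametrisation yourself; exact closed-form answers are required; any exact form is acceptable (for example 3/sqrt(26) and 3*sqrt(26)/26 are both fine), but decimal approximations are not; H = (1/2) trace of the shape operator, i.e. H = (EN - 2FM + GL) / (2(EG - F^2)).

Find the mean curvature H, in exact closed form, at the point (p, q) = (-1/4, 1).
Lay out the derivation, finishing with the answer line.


z_p = -4/3, z_q = 7/3, z_pp = 4, z_pq = 2/3, z_qq = -3/4
E = 25/9, F = -28/9, G = 58/9; answer radicand W^2 = 74/9
unnormalised second-form numerators: l = 4, m = 2/3, n = -3/4; L = l/sqrt(74/9), and similarly M = m/sqrt(W^2), N = n/sqrt(W^2)
H = (E*n - 2*F*m + G*l) / (2*(EG - F^2)*sqrt(W^2)); E*n - 2*F*m + G*l = 3007/108, EG - F^2 = 74/9, so H = (3007/1776)/sqrt(74/9)

Answer: H = 3007*sqrt(74)/43808


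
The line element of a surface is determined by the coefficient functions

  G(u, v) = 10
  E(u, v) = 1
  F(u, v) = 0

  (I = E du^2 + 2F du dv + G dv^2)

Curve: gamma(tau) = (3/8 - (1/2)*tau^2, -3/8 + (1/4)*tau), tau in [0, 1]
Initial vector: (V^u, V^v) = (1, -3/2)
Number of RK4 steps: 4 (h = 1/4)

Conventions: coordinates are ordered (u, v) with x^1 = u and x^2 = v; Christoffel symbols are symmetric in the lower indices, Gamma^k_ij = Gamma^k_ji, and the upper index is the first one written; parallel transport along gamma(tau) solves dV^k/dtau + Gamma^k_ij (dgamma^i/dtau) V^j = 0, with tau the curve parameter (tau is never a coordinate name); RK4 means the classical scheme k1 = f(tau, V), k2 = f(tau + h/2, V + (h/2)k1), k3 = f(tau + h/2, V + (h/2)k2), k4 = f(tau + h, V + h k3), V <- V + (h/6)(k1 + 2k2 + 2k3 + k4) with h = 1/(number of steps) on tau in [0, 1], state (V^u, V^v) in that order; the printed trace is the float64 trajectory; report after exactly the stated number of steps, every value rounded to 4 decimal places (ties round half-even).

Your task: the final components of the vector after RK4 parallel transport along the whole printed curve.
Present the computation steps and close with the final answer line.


gamma'(tau) = (-tau, 1/4); f(tau, V)^k = -Gamma^k_ij(gamma(tau)) gamma'^i(tau) V^j; h = 1/4; intermediate values shown to 6 dp
curve data and Christoffel symbols at the stage parameters:
  tau = 0.000000: gamma = (0.375000, -0.375000), gamma' = (0.000000, 0.250000); Gamma_uuu = 0.000000, Gamma_uuv = 0.000000, Gamma_uvv = 0.000000, Gamma_vuu = 0.000000, Gamma_vuv = 0.000000, Gamma_vvv = 0.000000
  tau = 0.125000: gamma = (0.367188, -0.343750), gamma' = (-0.125000, 0.250000); Gamma_uuu = 0.000000, Gamma_uuv = 0.000000, Gamma_uvv = 0.000000, Gamma_vuu = 0.000000, Gamma_vuv = 0.000000, Gamma_vvv = 0.000000
  tau = 0.250000: gamma = (0.343750, -0.312500), gamma' = (-0.250000, 0.250000); Gamma_uuu = 0.000000, Gamma_uuv = 0.000000, Gamma_uvv = 0.000000, Gamma_vuu = 0.000000, Gamma_vuv = 0.000000, Gamma_vvv = 0.000000
  tau = 0.375000: gamma = (0.304688, -0.281250), gamma' = (-0.375000, 0.250000); Gamma_uuu = 0.000000, Gamma_uuv = 0.000000, Gamma_uvv = 0.000000, Gamma_vuu = 0.000000, Gamma_vuv = 0.000000, Gamma_vvv = 0.000000
  tau = 0.500000: gamma = (0.250000, -0.250000), gamma' = (-0.500000, 0.250000); Gamma_uuu = 0.000000, Gamma_uuv = 0.000000, Gamma_uvv = 0.000000, Gamma_vuu = 0.000000, Gamma_vuv = 0.000000, Gamma_vvv = 0.000000
  tau = 0.625000: gamma = (0.179688, -0.218750), gamma' = (-0.625000, 0.250000); Gamma_uuu = 0.000000, Gamma_uuv = 0.000000, Gamma_uvv = 0.000000, Gamma_vuu = 0.000000, Gamma_vuv = 0.000000, Gamma_vvv = 0.000000
  tau = 0.750000: gamma = (0.093750, -0.187500), gamma' = (-0.750000, 0.250000); Gamma_uuu = 0.000000, Gamma_uuv = 0.000000, Gamma_uvv = 0.000000, Gamma_vuu = 0.000000, Gamma_vuv = 0.000000, Gamma_vvv = 0.000000
  tau = 0.875000: gamma = (-0.007812, -0.156250), gamma' = (-0.875000, 0.250000); Gamma_uuu = 0.000000, Gamma_uuv = 0.000000, Gamma_uvv = 0.000000, Gamma_vuu = 0.000000, Gamma_vuv = 0.000000, Gamma_vvv = 0.000000
  tau = 1.000000: gamma = (-0.125000, -0.125000), gamma' = (-1.000000, 0.250000); Gamma_uuu = 0.000000, Gamma_uuv = 0.000000, Gamma_uvv = 0.000000, Gamma_vuu = 0.000000, Gamma_vuv = 0.000000, Gamma_vvv = 0.000000
step 0: V^u = 1.0000, V^v = -1.5000
step 1: k1 = (0.000000, 0.000000), k2 = (0.000000, 0.000000), k3 = (0.000000, 0.000000), k4 = (0.000000, 0.000000); V <- V + (h/6)(k1 + 2k2 + 2k3 + k4): V^u = 1.0000, V^v = -1.5000
step 2: k1 = (0.000000, 0.000000), k2 = (0.000000, 0.000000), k3 = (0.000000, 0.000000), k4 = (0.000000, 0.000000); V <- V + (h/6)(k1 + 2k2 + 2k3 + k4): V^u = 1.0000, V^v = -1.5000
step 3: k1 = (0.000000, 0.000000), k2 = (0.000000, 0.000000), k3 = (0.000000, 0.000000), k4 = (0.000000, 0.000000); V <- V + (h/6)(k1 + 2k2 + 2k3 + k4): V^u = 1.0000, V^v = -1.5000
step 4: k1 = (0.000000, 0.000000), k2 = (0.000000, 0.000000), k3 = (0.000000, 0.000000), k4 = (0.000000, 0.000000); V <- V + (h/6)(k1 + 2k2 + 2k3 + k4): V^u = 1.0000, V^v = -1.5000

Answer: V^u = 1.0000, V^v = -1.5000


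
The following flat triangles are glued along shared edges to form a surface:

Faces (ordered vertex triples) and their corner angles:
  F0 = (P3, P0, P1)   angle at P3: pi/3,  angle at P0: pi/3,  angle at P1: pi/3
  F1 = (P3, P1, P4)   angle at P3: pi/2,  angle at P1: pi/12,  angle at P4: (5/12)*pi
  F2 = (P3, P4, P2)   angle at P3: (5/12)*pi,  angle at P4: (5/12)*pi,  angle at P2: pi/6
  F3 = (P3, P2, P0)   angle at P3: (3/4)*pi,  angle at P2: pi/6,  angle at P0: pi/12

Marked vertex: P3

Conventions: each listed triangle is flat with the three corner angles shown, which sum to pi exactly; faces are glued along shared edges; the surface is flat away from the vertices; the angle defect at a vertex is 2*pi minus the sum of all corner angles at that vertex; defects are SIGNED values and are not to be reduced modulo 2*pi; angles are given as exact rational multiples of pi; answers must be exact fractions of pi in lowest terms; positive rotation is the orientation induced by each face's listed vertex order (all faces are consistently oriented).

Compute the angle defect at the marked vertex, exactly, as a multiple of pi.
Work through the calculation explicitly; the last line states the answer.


Sum of corner angles at P3: 2*pi
defect = 2*pi - 2*pi

Answer: defect(P3) = 0


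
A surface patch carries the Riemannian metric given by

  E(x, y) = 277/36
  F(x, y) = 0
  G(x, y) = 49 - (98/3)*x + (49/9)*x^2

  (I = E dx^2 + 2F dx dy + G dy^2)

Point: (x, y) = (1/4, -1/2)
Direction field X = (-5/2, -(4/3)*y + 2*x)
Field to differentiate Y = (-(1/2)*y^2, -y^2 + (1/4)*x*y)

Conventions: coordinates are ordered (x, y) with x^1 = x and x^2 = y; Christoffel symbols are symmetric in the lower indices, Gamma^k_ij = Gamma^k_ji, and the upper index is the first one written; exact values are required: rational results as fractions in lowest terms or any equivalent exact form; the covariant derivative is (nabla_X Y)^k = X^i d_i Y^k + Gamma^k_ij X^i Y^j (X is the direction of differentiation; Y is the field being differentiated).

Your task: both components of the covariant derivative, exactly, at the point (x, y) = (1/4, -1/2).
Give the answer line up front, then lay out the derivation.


Answer: (nabla_X Y)^x = -2933/53184, (nabla_X Y)^y = 475/352

E = 277/36, F = 0, G = 5929/144 at the point
E_x = 0, E_y = 0, F_x = 0, F_y = 0, G_x = -539/18, G_y = 0
EG - F^2 = 1642333/5184;  g^inv = (5184/1642333) * [[5929/144, 0], [0, 277/36]]
first-kind symbols [ij,l] = (1/2)(d_i g_jl + d_j g_il - d_l g_ij): [xx,x] = E_x/2 = 0, [xx,y] = F_x - E_y/2 = 0, [xy,x] = E_y/2 = 0, [xy,y] = G_x/2 = -539/36, [yy,x] = F_y - G_x/2 = 539/36, [yy,y] = G_y/2 = 0
Gamma^x_ij = (G*[ij,x] - F*[ij,y])/(EG - F^2), Gamma^y_ij = (E*[ij,y] - F*[ij,x])/(EG - F^2)
Gamma_xxx = 0, Gamma_xxy = 0, Gamma_xyy = 539/277, Gamma_yxx = 0, Gamma_yxy = -4/11, Gamma_yyy = 0
X = (-5/2, 7/6), Y = (-1/8, -9/32) at the point


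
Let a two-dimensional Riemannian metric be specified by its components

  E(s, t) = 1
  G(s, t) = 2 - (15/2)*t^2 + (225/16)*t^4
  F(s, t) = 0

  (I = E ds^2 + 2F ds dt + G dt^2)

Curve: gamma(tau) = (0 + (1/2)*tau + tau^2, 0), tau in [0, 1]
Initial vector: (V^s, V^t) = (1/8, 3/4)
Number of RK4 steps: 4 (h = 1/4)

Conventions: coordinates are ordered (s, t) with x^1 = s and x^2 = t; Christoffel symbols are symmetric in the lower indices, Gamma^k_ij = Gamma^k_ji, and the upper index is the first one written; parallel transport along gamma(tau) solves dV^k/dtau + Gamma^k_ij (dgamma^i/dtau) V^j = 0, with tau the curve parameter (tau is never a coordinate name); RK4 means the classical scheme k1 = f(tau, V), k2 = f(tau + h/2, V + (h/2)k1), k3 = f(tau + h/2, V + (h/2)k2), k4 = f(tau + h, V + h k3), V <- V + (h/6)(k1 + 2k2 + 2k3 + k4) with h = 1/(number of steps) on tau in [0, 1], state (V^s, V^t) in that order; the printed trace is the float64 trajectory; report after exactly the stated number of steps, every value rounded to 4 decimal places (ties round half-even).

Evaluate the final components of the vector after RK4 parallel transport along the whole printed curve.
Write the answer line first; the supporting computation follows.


Answer: V^s = 0.1250, V^t = 0.7500

gamma'(tau) = (1/2 + 2*tau, 0); f(tau, V)^k = -Gamma^k_ij(gamma(tau)) gamma'^i(tau) V^j; h = 1/4; intermediate values shown to 6 dp
curve data and Christoffel symbols at the stage parameters:
  tau = 0.000000: gamma = (0.000000, 0.000000), gamma' = (0.500000, 0.000000); Gamma_sss = 0.000000, Gamma_sst = 0.000000, Gamma_stt = 0.000000, Gamma_tss = 0.000000, Gamma_tst = 0.000000, Gamma_ttt = 0.000000
  tau = 0.125000: gamma = (0.078125, 0.000000), gamma' = (0.750000, 0.000000); Gamma_sss = 0.000000, Gamma_sst = 0.000000, Gamma_stt = 0.000000, Gamma_tss = 0.000000, Gamma_tst = 0.000000, Gamma_ttt = 0.000000
  tau = 0.250000: gamma = (0.187500, 0.000000), gamma' = (1.000000, 0.000000); Gamma_sss = 0.000000, Gamma_sst = 0.000000, Gamma_stt = 0.000000, Gamma_tss = 0.000000, Gamma_tst = 0.000000, Gamma_ttt = 0.000000
  tau = 0.375000: gamma = (0.328125, 0.000000), gamma' = (1.250000, 0.000000); Gamma_sss = 0.000000, Gamma_sst = 0.000000, Gamma_stt = 0.000000, Gamma_tss = 0.000000, Gamma_tst = 0.000000, Gamma_ttt = 0.000000
  tau = 0.500000: gamma = (0.500000, 0.000000), gamma' = (1.500000, 0.000000); Gamma_sss = 0.000000, Gamma_sst = 0.000000, Gamma_stt = 0.000000, Gamma_tss = 0.000000, Gamma_tst = 0.000000, Gamma_ttt = 0.000000
  tau = 0.625000: gamma = (0.703125, 0.000000), gamma' = (1.750000, 0.000000); Gamma_sss = 0.000000, Gamma_sst = 0.000000, Gamma_stt = 0.000000, Gamma_tss = 0.000000, Gamma_tst = 0.000000, Gamma_ttt = 0.000000
  tau = 0.750000: gamma = (0.937500, 0.000000), gamma' = (2.000000, 0.000000); Gamma_sss = 0.000000, Gamma_sst = 0.000000, Gamma_stt = 0.000000, Gamma_tss = 0.000000, Gamma_tst = 0.000000, Gamma_ttt = 0.000000
  tau = 0.875000: gamma = (1.203125, 0.000000), gamma' = (2.250000, 0.000000); Gamma_sss = 0.000000, Gamma_sst = 0.000000, Gamma_stt = 0.000000, Gamma_tss = 0.000000, Gamma_tst = 0.000000, Gamma_ttt = 0.000000
  tau = 1.000000: gamma = (1.500000, 0.000000), gamma' = (2.500000, 0.000000); Gamma_sss = 0.000000, Gamma_sst = 0.000000, Gamma_stt = 0.000000, Gamma_tss = 0.000000, Gamma_tst = 0.000000, Gamma_ttt = 0.000000
step 0: V^s = 0.1250, V^t = 0.7500
step 1: k1 = (0.000000, 0.000000), k2 = (0.000000, 0.000000), k3 = (0.000000, 0.000000), k4 = (0.000000, 0.000000); V <- V + (h/6)(k1 + 2k2 + 2k3 + k4): V^s = 0.1250, V^t = 0.7500
step 2: k1 = (0.000000, 0.000000), k2 = (0.000000, 0.000000), k3 = (0.000000, 0.000000), k4 = (0.000000, 0.000000); V <- V + (h/6)(k1 + 2k2 + 2k3 + k4): V^s = 0.1250, V^t = 0.7500
step 3: k1 = (0.000000, 0.000000), k2 = (0.000000, 0.000000), k3 = (0.000000, 0.000000), k4 = (0.000000, 0.000000); V <- V + (h/6)(k1 + 2k2 + 2k3 + k4): V^s = 0.1250, V^t = 0.7500
step 4: k1 = (0.000000, 0.000000), k2 = (0.000000, 0.000000), k3 = (0.000000, 0.000000), k4 = (0.000000, 0.000000); V <- V + (h/6)(k1 + 2k2 + 2k3 + k4): V^s = 0.1250, V^t = 0.7500


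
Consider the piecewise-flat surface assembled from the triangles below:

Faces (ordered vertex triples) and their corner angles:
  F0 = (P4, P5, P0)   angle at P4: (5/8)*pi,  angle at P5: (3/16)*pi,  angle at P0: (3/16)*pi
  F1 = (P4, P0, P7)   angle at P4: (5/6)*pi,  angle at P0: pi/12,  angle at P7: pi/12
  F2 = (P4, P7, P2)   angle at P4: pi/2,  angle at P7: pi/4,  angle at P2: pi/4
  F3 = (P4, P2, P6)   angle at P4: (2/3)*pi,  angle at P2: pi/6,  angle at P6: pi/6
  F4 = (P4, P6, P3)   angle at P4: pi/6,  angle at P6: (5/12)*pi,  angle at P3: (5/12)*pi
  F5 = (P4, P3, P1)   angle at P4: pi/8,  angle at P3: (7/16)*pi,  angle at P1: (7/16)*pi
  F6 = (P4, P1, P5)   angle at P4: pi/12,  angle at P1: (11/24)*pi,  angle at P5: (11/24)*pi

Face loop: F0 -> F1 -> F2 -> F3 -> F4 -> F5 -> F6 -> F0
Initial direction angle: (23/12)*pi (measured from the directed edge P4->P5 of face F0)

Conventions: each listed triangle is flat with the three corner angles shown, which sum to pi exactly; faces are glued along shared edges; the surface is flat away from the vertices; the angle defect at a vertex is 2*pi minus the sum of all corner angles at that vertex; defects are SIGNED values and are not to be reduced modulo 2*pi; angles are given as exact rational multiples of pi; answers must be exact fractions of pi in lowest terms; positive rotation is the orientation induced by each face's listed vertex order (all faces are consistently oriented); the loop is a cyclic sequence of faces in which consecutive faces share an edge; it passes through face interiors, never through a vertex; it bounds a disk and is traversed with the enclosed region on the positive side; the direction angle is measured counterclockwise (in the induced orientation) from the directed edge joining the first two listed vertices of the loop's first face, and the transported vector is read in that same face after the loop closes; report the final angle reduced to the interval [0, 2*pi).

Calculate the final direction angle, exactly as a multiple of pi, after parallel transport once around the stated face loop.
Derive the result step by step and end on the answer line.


enclosed vertex P4: corner angles sum to 3*pi, defect = 2*pi - 3*pi = -pi
holonomy = initial angle + sum of enclosed defects (mod 2*pi), positive in the induced orientation
final angle = (23/12)*pi - pi = (11/12)*pi (mod 2*pi)

Answer: final direction angle = (11/12)*pi


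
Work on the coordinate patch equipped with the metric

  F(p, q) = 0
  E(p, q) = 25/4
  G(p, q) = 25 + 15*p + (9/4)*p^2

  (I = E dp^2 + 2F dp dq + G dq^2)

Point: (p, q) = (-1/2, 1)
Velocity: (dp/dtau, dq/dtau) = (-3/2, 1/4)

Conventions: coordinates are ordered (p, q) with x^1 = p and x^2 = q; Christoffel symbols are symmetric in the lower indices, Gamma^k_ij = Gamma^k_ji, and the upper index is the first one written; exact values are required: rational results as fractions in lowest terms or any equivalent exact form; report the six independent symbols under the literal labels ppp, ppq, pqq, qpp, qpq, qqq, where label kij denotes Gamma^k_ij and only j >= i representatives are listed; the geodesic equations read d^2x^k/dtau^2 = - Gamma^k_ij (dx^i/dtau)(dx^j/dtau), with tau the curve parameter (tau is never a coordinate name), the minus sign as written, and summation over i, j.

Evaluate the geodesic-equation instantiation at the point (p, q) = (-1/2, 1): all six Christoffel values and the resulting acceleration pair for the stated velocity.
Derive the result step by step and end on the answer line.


E = 25/4, F = 0, G = 289/16 at the point
E_p = 0, E_q = 0, F_p = 0, F_q = 0, G_p = 51/4, G_q = 0
EG - F^2 = 7225/64;  g^inv = (64/7225) * [[289/16, 0], [0, 25/4]]
first-kind symbols [ij,l] = (1/2)(d_i g_jl + d_j g_il - d_l g_ij): [pp,p] = E_p/2 = 0, [pp,q] = F_p - E_q/2 = 0, [pq,p] = E_q/2 = 0, [pq,q] = G_p/2 = 51/8, [qq,p] = F_q - G_p/2 = -51/8, [qq,q] = G_q/2 = 0
Gamma^p_ij = (G*[ij,p] - F*[ij,q])/(EG - F^2), Gamma^q_ij = (E*[ij,q] - F*[ij,p])/(EG - F^2)
Gamma_ppp = 0, Gamma_ppq = 0, Gamma_pqq = -51/50, Gamma_qpp = 0, Gamma_qpq = 6/17, Gamma_qqq = 0
d^2p/dtau^2 = -(Gamma_ppp*(-3/2)^2 + 2*Gamma_ppq*(-3/2)*(1/4) + Gamma_pqq*(1/4)^2) = 51/800
d^2q/dtau^2 = -(Gamma_qpp*(-3/2)^2 + 2*Gamma_qpq*(-3/2)*(1/4) + Gamma_qqq*(1/4)^2) = 9/34

Answer: Gamma_ppp = 0, Gamma_ppq = 0, Gamma_pqq = -51/50, Gamma_qpp = 0, Gamma_qpq = 6/17, Gamma_qqq = 0; accelerations (d^2p/dtau^2, d^2q/dtau^2) = (51/800, 9/34)


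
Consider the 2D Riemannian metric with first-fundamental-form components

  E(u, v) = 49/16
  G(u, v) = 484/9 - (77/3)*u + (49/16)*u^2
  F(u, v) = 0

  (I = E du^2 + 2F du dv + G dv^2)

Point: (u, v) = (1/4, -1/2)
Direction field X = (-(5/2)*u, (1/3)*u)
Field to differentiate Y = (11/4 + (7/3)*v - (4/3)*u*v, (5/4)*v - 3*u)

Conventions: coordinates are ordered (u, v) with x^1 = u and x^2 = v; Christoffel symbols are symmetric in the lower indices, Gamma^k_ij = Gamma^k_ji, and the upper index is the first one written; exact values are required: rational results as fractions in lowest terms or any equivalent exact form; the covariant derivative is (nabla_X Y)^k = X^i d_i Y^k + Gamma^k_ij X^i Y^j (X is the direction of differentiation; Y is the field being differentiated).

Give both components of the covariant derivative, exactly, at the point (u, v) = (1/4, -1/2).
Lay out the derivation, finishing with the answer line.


E = 49/16, F = 0, G = 109561/2304 at the point
E_u = 0, E_v = 0, F_u = 0, F_v = 0, G_u = -2317/96, G_v = 0
EG - F^2 = 5368489/36864;  g^inv = (36864/5368489) * [[109561/2304, 0], [0, 49/16]]
first-kind symbols [ij,l] = (1/2)(d_i g_jl + d_j g_il - d_l g_ij): [uu,u] = E_u/2 = 0, [uu,v] = F_u - E_v/2 = 0, [uv,u] = E_v/2 = 0, [uv,v] = G_u/2 = -2317/192, [vv,u] = F_v - G_u/2 = 2317/192, [vv,v] = G_v/2 = 0
Gamma^u_ij = (G*[ij,u] - F*[ij,v])/(EG - F^2), Gamma^v_ij = (E*[ij,v] - F*[ij,u])/(EG - F^2)
Gamma_uuu = 0, Gamma_uuv = 0, Gamma_uvv = 331/84, Gamma_vuu = 0, Gamma_vuv = -84/331, Gamma_vvv = 0
X = (-5/8, 1/12), Y = (7/4, -11/8) at the point

Answer: (nabla_X Y)^u = -5657/8064, (nabla_X Y)^v = 1712/993


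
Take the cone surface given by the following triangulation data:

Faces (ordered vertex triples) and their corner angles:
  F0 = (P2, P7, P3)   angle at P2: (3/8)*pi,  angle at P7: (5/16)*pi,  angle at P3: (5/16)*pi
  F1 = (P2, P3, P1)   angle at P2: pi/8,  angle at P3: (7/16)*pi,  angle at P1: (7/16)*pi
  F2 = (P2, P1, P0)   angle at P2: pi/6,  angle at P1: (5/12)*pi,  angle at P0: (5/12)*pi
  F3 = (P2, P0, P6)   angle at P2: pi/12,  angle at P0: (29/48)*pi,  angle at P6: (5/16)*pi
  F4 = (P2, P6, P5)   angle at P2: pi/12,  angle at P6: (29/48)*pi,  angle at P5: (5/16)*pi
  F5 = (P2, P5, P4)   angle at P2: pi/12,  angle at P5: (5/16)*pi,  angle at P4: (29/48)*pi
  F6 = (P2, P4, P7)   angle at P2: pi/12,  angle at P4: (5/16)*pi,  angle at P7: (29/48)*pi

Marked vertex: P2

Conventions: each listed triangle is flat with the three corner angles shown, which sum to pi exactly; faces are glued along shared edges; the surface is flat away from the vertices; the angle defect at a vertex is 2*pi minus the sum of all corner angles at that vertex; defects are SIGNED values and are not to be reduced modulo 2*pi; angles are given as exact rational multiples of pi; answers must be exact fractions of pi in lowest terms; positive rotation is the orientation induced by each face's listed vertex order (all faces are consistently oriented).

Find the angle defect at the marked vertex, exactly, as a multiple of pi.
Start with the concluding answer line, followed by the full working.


Answer: defect(P2) = pi

Sum of corner angles at P2: pi
defect = 2*pi - pi


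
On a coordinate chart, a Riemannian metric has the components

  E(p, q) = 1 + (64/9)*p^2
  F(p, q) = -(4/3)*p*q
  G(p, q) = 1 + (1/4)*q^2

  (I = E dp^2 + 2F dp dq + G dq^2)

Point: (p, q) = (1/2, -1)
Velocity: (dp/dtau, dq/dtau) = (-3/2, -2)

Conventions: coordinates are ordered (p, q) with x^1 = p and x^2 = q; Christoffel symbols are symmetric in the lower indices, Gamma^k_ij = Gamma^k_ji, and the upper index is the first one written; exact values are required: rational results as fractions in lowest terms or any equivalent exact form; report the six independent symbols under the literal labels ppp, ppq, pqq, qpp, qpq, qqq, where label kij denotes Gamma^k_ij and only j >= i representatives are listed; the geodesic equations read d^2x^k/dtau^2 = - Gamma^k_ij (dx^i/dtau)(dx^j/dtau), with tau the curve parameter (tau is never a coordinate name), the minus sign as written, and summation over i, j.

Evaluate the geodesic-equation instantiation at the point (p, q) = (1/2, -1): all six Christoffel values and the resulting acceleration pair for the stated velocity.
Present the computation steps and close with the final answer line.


E = 25/9, F = 2/3, G = 5/4 at the point
E_p = 64/9, E_q = 0, F_p = 4/3, F_q = -2/3, G_p = 0, G_q = -1/2
EG - F^2 = 109/36;  g^inv = (36/109) * [[5/4, -2/3], [-2/3, 25/9]]
first-kind symbols [ij,l] = (1/2)(d_i g_jl + d_j g_il - d_l g_ij): [pp,p] = E_p/2 = 32/9, [pp,q] = F_p - E_q/2 = 4/3, [pq,p] = E_q/2 = 0, [pq,q] = G_p/2 = 0, [qq,p] = F_q - G_p/2 = -2/3, [qq,q] = G_q/2 = -1/4
Gamma^p_ij = (G*[ij,p] - F*[ij,q])/(EG - F^2), Gamma^q_ij = (E*[ij,q] - F*[ij,p])/(EG - F^2)
Gamma_ppp = 128/109, Gamma_ppq = 0, Gamma_pqq = -24/109, Gamma_qpp = 48/109, Gamma_qpq = 0, Gamma_qqq = -9/109
d^2p/dtau^2 = -(Gamma_ppp*(-3/2)^2 + 2*Gamma_ppq*(-3/2)*(-2) + Gamma_pqq*(-2)^2) = -192/109
d^2q/dtau^2 = -(Gamma_qpp*(-3/2)^2 + 2*Gamma_qpq*(-3/2)*(-2) + Gamma_qqq*(-2)^2) = -72/109

Answer: Gamma_ppp = 128/109, Gamma_ppq = 0, Gamma_pqq = -24/109, Gamma_qpp = 48/109, Gamma_qpq = 0, Gamma_qqq = -9/109; accelerations (d^2p/dtau^2, d^2q/dtau^2) = (-192/109, -72/109)


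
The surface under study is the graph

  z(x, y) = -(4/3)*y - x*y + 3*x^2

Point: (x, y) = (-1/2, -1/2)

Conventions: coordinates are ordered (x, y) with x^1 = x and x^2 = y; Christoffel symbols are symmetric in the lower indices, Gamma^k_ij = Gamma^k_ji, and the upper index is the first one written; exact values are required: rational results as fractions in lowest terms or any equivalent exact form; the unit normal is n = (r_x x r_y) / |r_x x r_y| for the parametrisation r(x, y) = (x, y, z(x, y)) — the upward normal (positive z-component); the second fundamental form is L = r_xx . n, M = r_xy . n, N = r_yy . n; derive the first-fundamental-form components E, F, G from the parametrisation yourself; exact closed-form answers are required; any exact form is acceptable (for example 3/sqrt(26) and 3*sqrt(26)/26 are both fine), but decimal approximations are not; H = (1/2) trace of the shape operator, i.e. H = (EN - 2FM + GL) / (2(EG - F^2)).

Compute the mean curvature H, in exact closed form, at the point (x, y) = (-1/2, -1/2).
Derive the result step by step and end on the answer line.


z_x = -5/2, z_y = -5/6, z_xx = 6, z_xy = -1, z_yy = 0
E = 29/4, F = 25/12, G = 61/36; answer radicand W^2 = 143/18
unnormalised second-form numerators: l = 6, m = -1, n = 0; L = l/sqrt(143/18), and similarly M = m/sqrt(W^2), N = n/sqrt(W^2)
H = (E*n - 2*F*m + G*l) / (2*(EG - F^2)*sqrt(W^2)); E*n - 2*F*m + G*l = 43/3, EG - F^2 = 143/18, so H = (129/143)/sqrt(143/18)

Answer: H = 387*sqrt(286)/20449


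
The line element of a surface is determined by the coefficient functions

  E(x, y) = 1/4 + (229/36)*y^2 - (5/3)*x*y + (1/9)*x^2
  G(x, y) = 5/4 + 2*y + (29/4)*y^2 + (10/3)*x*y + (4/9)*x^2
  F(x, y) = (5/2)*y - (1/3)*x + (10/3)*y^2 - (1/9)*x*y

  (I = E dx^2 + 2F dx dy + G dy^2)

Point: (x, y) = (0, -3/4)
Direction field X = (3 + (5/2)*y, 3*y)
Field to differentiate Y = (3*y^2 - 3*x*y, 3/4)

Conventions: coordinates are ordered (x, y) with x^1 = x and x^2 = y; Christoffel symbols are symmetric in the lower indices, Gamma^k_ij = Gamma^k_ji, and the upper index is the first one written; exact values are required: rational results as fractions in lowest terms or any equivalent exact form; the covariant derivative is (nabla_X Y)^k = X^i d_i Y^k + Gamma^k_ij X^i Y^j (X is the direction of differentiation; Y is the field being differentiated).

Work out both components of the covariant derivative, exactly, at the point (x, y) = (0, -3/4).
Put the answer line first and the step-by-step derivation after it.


Answer: (nabla_X Y)^x = 134829/7840, (nabla_X Y)^y = 40473/7840

E = 245/64, F = 0, G = 245/64 at the point
E_x = 5/4, E_y = -229/24, F_x = -1/4, F_y = -5/2, G_x = -5/2, G_y = -71/8
EG - F^2 = 60025/4096;  g^inv = (4096/60025) * [[245/64, 0], [0, 245/64]]
first-kind symbols [ij,l] = (1/2)(d_i g_jl + d_j g_il - d_l g_ij): [xx,x] = E_x/2 = 5/8, [xx,y] = F_x - E_y/2 = 217/48, [xy,x] = E_y/2 = -229/48, [xy,y] = G_x/2 = -5/4, [yy,x] = F_y - G_x/2 = -5/4, [yy,y] = G_y/2 = -71/16
Gamma^x_ij = (G*[ij,x] - F*[ij,y])/(EG - F^2), Gamma^y_ij = (E*[ij,y] - F*[ij,x])/(EG - F^2)
Gamma_xxx = 8/49, Gamma_xxy = -916/735, Gamma_xyy = -16/49, Gamma_yxx = 124/105, Gamma_yxy = -16/49, Gamma_yyy = -284/245
X = (9/8, -9/4), Y = (27/16, 3/4) at the point


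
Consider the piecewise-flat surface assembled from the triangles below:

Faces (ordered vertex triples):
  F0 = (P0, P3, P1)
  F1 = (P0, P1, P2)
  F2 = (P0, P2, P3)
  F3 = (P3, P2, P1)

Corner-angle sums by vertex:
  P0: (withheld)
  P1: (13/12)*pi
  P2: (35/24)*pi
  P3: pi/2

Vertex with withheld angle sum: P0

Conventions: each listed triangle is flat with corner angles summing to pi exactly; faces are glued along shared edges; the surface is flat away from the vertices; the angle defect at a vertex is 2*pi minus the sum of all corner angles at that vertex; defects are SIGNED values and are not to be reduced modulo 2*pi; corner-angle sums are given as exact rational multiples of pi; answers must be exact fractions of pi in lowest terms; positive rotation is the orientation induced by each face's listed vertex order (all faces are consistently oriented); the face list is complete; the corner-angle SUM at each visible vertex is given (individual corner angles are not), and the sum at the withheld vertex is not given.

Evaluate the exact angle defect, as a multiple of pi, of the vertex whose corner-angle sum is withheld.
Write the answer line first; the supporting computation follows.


Answer: defect(P0) = (25/24)*pi

V = 4, E = 6, F = 4; chi = V - E + F = 2
Gauss-Bonnet: total defect = 2*pi*chi = 4*pi; visible defects sum to (71/24)*pi


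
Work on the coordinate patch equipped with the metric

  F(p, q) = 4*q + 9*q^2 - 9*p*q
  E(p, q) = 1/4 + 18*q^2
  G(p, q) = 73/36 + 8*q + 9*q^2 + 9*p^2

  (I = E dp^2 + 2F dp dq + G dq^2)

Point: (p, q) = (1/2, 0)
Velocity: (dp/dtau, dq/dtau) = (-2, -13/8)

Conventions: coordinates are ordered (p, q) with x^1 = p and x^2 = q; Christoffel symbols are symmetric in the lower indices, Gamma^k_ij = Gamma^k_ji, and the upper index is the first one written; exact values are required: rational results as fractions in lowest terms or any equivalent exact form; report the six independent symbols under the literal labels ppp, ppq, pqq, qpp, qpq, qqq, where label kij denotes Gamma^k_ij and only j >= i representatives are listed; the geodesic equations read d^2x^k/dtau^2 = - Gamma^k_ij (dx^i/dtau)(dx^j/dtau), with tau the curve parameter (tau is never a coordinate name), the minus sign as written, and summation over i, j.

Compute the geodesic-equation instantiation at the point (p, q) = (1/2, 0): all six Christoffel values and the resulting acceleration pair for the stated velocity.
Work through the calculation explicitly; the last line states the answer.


E = 1/4, F = 0, G = 77/18 at the point
E_p = 0, E_q = 0, F_p = 0, F_q = -1/2, G_p = 9, G_q = 8
EG - F^2 = 77/72;  g^inv = (72/77) * [[77/18, 0], [0, 1/4]]
first-kind symbols [ij,l] = (1/2)(d_i g_jl + d_j g_il - d_l g_ij): [pp,p] = E_p/2 = 0, [pp,q] = F_p - E_q/2 = 0, [pq,p] = E_q/2 = 0, [pq,q] = G_p/2 = 9/2, [qq,p] = F_q - G_p/2 = -5, [qq,q] = G_q/2 = 4
Gamma^p_ij = (G*[ij,p] - F*[ij,q])/(EG - F^2), Gamma^q_ij = (E*[ij,q] - F*[ij,p])/(EG - F^2)
Gamma_ppp = 0, Gamma_ppq = 0, Gamma_pqq = -20, Gamma_qpp = 0, Gamma_qpq = 81/77, Gamma_qqq = 72/77
d^2p/dtau^2 = -(Gamma_ppp*(-2)^2 + 2*Gamma_ppq*(-2)*(-13/8) + Gamma_pqq*(-13/8)^2) = 845/16
d^2q/dtau^2 = -(Gamma_qpp*(-2)^2 + 2*Gamma_qpq*(-2)*(-13/8) + Gamma_qqq*(-13/8)^2) = -819/88

Answer: Gamma_ppp = 0, Gamma_ppq = 0, Gamma_pqq = -20, Gamma_qpp = 0, Gamma_qpq = 81/77, Gamma_qqq = 72/77; accelerations (d^2p/dtau^2, d^2q/dtau^2) = (845/16, -819/88)


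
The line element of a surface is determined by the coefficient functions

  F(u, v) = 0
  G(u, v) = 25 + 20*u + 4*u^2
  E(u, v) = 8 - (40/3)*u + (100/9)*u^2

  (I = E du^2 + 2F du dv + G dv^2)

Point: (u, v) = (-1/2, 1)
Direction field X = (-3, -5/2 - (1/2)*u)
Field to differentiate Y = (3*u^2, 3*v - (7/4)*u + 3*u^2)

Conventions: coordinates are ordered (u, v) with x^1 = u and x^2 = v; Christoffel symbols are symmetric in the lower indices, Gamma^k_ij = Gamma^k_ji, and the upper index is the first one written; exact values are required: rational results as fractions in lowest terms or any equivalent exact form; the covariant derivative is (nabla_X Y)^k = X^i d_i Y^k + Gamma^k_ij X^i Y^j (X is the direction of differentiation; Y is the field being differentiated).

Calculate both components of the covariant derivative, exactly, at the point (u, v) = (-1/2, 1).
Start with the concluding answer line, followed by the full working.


Answer: (nabla_X Y)^u = 9639/628, (nabla_X Y)^v = -9/32

E = 157/9, F = 0, G = 16 at the point
E_u = -220/9, E_v = 0, F_u = 0, F_v = 0, G_u = 16, G_v = 0
EG - F^2 = 2512/9;  g^inv = (9/2512) * [[16, 0], [0, 157/9]]
first-kind symbols [ij,l] = (1/2)(d_i g_jl + d_j g_il - d_l g_ij): [uu,u] = E_u/2 = -110/9, [uu,v] = F_u - E_v/2 = 0, [uv,u] = E_v/2 = 0, [uv,v] = G_u/2 = 8, [vv,u] = F_v - G_u/2 = -8, [vv,v] = G_v/2 = 0
Gamma^u_ij = (G*[ij,u] - F*[ij,v])/(EG - F^2), Gamma^v_ij = (E*[ij,v] - F*[ij,u])/(EG - F^2)
Gamma_uuu = -110/157, Gamma_uuv = 0, Gamma_uvv = -72/157, Gamma_vuu = 0, Gamma_vuv = 1/2, Gamma_vvv = 0
X = (-3, -9/4), Y = (3/4, 37/8) at the point


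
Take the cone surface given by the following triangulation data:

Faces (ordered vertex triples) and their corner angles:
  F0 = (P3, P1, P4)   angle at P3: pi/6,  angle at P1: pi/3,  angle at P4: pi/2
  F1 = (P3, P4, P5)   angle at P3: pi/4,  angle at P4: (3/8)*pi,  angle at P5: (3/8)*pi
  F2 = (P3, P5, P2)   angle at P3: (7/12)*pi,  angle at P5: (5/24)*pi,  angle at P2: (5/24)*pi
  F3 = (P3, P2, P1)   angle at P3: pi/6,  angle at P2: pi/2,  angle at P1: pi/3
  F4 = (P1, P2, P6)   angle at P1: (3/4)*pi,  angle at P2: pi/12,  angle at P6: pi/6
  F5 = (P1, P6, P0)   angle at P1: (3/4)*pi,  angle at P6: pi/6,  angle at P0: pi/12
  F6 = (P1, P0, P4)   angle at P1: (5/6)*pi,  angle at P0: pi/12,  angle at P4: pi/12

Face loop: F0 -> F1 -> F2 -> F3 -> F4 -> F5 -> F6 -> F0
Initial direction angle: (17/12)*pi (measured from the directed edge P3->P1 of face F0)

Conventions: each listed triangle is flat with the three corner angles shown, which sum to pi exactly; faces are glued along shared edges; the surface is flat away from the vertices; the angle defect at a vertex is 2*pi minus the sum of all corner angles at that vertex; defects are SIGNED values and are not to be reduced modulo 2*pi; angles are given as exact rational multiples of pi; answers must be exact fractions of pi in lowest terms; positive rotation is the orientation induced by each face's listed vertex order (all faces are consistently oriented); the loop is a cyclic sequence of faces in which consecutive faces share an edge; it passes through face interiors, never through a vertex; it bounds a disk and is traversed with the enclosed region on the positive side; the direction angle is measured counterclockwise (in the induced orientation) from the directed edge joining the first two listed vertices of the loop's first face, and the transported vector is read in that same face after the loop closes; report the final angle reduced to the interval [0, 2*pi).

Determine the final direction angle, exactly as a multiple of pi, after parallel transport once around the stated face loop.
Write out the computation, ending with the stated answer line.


enclosed vertex P1: corner angles sum to 3*pi, defect = 2*pi - 3*pi = -pi
enclosed vertex P3: corner angles sum to (7/6)*pi, defect = 2*pi - (7/6)*pi = (5/6)*pi
by Gauss-Bonnet the loop rotates the vector by the enclosed defect sum (positive orientation, mod 2*pi)
final angle = (17/12)*pi - pi/6 = (5/4)*pi (mod 2*pi)

Answer: final direction angle = (5/4)*pi
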